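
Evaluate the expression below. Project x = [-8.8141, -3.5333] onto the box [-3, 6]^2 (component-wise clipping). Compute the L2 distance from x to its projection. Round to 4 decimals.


Project each component onto [-3, 6].
clip(-8.8141) = -3.0, clip(-3.5333) = -3.0
Projection = [-3.0, -3.0]
Squared diffs: [33.8038, 0.2844]
Distance = sqrt(34.0882) = 5.8385


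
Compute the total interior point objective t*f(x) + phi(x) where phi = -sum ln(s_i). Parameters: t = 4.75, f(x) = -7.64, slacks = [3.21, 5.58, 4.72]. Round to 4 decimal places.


Step 1: Compute log-barrier.
ln values: [1.1663, 1.7192, 1.5518]
phi = -(1.1663 + 1.7192 + 1.5518) = -4.4373
Step 2: Compute augmented objective.
t*f(x) = 4.75*-7.64 = -36.29
Total = -36.29 - 4.4373 = -40.7273


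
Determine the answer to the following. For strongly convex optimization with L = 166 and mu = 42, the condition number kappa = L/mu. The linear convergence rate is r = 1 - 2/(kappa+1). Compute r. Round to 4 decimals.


Step 1: Compute the condition number.
kappa = L/mu = 166/42 = 3.9524
Step 2: Compute the convergence rate.
r = 1 - 2/(kappa + 1) = 1 - 2*mu/(L + mu) = (L - mu)/(L + mu) = 124/208 = 0.5962


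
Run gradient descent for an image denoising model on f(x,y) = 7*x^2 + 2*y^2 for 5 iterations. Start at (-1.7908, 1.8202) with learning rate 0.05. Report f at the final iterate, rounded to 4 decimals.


Gradient descent on f(x,y) = 7*x^2 + 2*y^2.
Starting point: (-1.7908, 1.8202), alpha = 0.05
Step 1: grad_x = 2*7*-1.7908 = -25.0712, grad_y = 2*2*1.8202 = 7.2808
  x_1 = -1.7908 - 0.05*-25.0712 = -0.5372
  y_1 = 1.8202 - 0.05*7.2808 = 1.4562
Step 2: grad_x = 2*7*-0.5372 = -7.5214, grad_y = 2*2*1.4562 = 5.8246
  x_2 = -0.5372 - 0.05*-7.5214 = -0.1612
  y_2 = 1.4562 - 0.05*5.8246 = 1.1649
Step 3: grad_x = 2*7*-0.1612 = -2.2564, grad_y = 2*2*1.1649 = 4.6597
  x_3 = -0.1612 - 0.05*-2.2564 = -0.0484
  y_3 = 1.1649 - 0.05*4.6597 = 0.9319
Step 4: grad_x = 2*7*-0.0484 = -0.6769, grad_y = 2*2*0.9319 = 3.7278
  x_4 = -0.0484 - 0.05*-0.6769 = -0.0145
  y_4 = 0.9319 - 0.05*3.7278 = 0.7456
Step 5: grad_x = 2*7*-0.0145 = -0.2031, grad_y = 2*2*0.7456 = 2.9822
  x_5 = -0.0145 - 0.05*-0.2031 = -0.0044
  y_5 = 0.7456 - 0.05*2.9822 = 0.5964
f(-0.0044, 0.5964) = 7*(-0.0044)^2 + 2*0.5964^2 = 0.7116


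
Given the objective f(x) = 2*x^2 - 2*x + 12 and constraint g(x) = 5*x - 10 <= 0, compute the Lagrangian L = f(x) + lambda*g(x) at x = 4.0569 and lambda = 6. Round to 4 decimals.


Step 1: Evaluate f(x).
f(4.0569) = 2*4.0569^2 - 2*4.0569 + 12 = 36.8031
Step 2: Evaluate g(x).
g(4.0569) = 5*4.0569 - 10 = 10.2845
Step 3: Compute Lagrangian.
L = 36.8031 + 6*10.2845 = 98.5101


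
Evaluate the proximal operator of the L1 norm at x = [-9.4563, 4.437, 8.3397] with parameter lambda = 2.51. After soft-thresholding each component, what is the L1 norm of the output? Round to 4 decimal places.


Soft-thresholding with lambda = 2.51:
prox(-9.4563) = sign(-9.4563)*max(|-9.4563| - 2.51, 0) = -6.9463
prox(4.437) = sign(4.437)*max(|4.437| - 2.51, 0) = 1.927
prox(8.3397) = sign(8.3397)*max(|8.3397| - 2.51, 0) = 5.8297
prox(x) = [-6.9463, 1.927, 5.8297]
||prox(x)||_1 = 6.9463 + 1.927 + 5.8297 = 14.703


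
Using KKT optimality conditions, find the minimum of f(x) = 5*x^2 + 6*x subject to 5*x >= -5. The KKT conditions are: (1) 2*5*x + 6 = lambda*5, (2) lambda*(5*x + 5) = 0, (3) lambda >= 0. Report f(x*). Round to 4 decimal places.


Step 1: Try lambda = 0 (constraint inactive).
Stationarity: 2*5*x + 6 = 0
x* = -6/(2*5) = -0.6
Check constraint: 5*-0.6 = -3.0 >= -5 -- satisfied.
Step 2: Compute optimal value.
f(x*) = 5*(-0.6)^2 + 6*(-0.6) = -1.8


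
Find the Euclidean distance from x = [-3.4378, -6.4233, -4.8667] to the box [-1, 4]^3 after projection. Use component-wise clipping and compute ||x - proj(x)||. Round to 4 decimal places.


Project each component onto [-1, 4].
clip(-3.4378) = -1.0, clip(-6.4233) = -1.0, clip(-4.8667) = -1.0
Projection = [-1.0, -1.0, -1.0]
Squared diffs: [5.9429, 29.4122, 14.9514]
Distance = sqrt(50.3065) = 7.0927


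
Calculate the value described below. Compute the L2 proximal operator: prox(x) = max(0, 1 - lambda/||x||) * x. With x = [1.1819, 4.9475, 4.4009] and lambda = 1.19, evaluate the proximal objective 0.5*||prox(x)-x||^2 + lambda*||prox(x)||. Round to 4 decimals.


Step 1: Compute ||x||.
||x|| = 6.7263
Step 2: Compute scaling factor.
scale = max(0, 1 - 1.19/6.7263) = 0.8231
Step 3: prox(x) = [0.9728, 4.0722, 3.6223]
||prox(x)|| = 5.5363
Step 4: Proximal objective.
0.5*||prox-x||^2 = 0.7081
lambda*||prox|| = 6.5882
Total = 7.2962


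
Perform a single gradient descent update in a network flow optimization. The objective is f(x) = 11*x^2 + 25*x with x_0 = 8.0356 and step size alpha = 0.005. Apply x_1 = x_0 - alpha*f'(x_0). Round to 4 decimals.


We compute the gradient at x_0 and apply the update.
f'(x) = 22*x + 25
f'(8.0356) = 22*8.0356 + 25 = 201.7832
x_1 = 8.0356 - 0.005*201.7832 = 7.0267


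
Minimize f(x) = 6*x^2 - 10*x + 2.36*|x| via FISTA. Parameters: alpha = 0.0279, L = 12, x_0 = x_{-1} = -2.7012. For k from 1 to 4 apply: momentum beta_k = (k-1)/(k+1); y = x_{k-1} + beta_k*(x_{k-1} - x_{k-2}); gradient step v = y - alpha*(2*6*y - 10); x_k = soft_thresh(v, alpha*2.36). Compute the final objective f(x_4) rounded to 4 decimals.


FISTA on f(x) = 6*x^2 - 10*x + 2.36*|x|
L = 12, alpha = 0.0279
Iteration 1: beta = 0.0, y = -2.7012 + 0.0*(-2.7012 + 2.7012) = -2.7012
  grad(y) = -42.4144, v = y - alpha*grad = -1.5178
  prox(v) = soft_thresh(-1.5178, 0.0658) = -1.452
Iteration 2: beta = 0.3333, y = -1.452 + 0.3333*(-1.452 + 2.7012) = -1.0356
  grad(y) = -22.4271, v = y - alpha*grad = -0.4099
  prox(v) = soft_thresh(-0.4099, 0.0658) = -0.344
Iteration 3: beta = 0.5, y = -0.344 + 0.5*(-0.344 + 1.452) = 0.2099
  grad(y) = -7.4806, v = y - alpha*grad = 0.4187
  prox(v) = soft_thresh(0.4187, 0.0658) = 0.3528
Iteration 4: beta = 0.6, y = 0.3528 + 0.6*(0.3528 + 0.344) = 0.7709
  grad(y) = -0.7489, v = y - alpha*grad = 0.7918
  prox(v) = soft_thresh(0.7918, 0.0658) = 0.726
f(x_4) = 6*0.726^2 - 10*0.726 + 2.36*|0.726| = -2.3842


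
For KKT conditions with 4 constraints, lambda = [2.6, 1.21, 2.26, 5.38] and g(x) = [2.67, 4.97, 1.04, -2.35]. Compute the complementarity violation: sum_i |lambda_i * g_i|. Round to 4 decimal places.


KKT complementary slackness check:
lambda_1 * g_1 = 2.6 * 2.67 = 6.942
lambda_2 * g_2 = 1.21 * 4.97 = 6.0137
lambda_3 * g_3 = 2.26 * 1.04 = 2.3504
lambda_4 * g_4 = 5.38 * -2.35 = -12.643
Total violation = 6.942 + 6.0137 + 2.3504 + 12.643 = 27.9491


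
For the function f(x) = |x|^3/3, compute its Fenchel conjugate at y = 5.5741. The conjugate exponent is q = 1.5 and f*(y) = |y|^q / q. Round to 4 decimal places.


The conjugate exponent q satisfies 1/p + 1/q = 1.
p = 3, so q = 3/(3 - 1) = 1.5
|y|^q = 5.5741^1.5 = 13.1602
f*(5.5741) = 13.1602 / 1.5 = 8.7735


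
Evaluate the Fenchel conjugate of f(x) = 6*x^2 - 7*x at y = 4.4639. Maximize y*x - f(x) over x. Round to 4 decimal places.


f*(y) = sup_x {y*x - a*x^2 - b*x} = sup_x {(y-b)*x - a*x^2}
FOC: (y - b) - 2a*x = 0 => x* = (y - b)/(2a)
x* = (4.4639 + 7)/(2*6) = 0.9553
f*(4.4639) = (y-b)^2/(4a) = (4.4639 + 7)^2/(4*6)
= 131.421/24 = 5.4759


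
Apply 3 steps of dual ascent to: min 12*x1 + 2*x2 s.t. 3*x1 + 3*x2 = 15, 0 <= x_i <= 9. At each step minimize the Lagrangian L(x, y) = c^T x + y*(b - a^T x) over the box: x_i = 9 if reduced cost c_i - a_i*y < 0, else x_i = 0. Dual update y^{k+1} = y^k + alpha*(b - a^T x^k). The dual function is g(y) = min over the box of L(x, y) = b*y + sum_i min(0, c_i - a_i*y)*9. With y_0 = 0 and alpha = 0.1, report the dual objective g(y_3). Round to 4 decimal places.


Dual ascent for LP: min 12*x1 + 2*x2, 3*x1 + 3*x2 = 15, 0 <= x_i <= 9
Step 1: y^k = 0.0, reduced costs: (12.0, 2.0)
  x^k = (0.0, 0.0), subgradient = b - a^T x = 15.0
  y^{k+1} = 0.0 + 0.1*15.0 = 1.5
Step 2: y^k = 1.5, reduced costs: (7.5, -2.5)
  x^k = (0.0, 9.0), subgradient = b - a^T x = -12.0
  y^{k+1} = 1.5 + 0.1*-12.0 = 0.3
Step 3: y^k = 0.3, reduced costs: (11.1, 1.1)
  x^k = (0.0, 0.0), subgradient = b - a^T x = 15.0
  y^{k+1} = 0.3 + 0.1*15.0 = 1.8
Dual objective at y_3 = 1.8: reduced costs (6.6, -3.4), box minimizer x = (0.0, 9.0)
g(y_3) = b*y + (c1 - a1*y)*x1 + (c2 - a2*y)*x2 = 15*1.8 + 6.6*0.0 + (-3.4)*9.0 = 27.0 + 0.0 - 30.6 = -3.6


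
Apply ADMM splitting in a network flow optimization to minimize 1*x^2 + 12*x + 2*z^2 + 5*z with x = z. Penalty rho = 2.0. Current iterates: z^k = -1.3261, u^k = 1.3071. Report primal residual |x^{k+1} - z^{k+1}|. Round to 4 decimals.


ADMM iteration with rho = 2.0, z^k = -1.3261, u^k = 1.3071
Step 1: x-update.
Minimize 1*x^2 + 12*x + (2.0/2)*(x + 1.3261 + 1.3071)^2
FOC: (2*1 + 2.0)*x = -12 + 2.0*(-1.3261 - 1.3071)
x^{k+1} = -4.3166
Step 2: z-update.
Minimize 2*z^2 + 5*z + (2.0/2)*(-4.3166 - z + 1.3071)^2
FOC: (2*2 + 2.0)*z = -5 + 2.0*(-4.3166 + 1.3071)
z^{k+1} = -1.8365
Step 3: u-update.
u^{k+1} = 1.3071 - 4.3166 + 1.8365 = -1.173
Step 4: Primal residual = |-4.3166 + 1.8365| = 2.4801


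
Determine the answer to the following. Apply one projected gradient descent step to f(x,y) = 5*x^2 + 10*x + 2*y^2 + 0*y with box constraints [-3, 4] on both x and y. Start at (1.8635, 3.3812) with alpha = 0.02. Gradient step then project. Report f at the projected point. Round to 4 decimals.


Step 1: Compute gradient at (1.8635, 3.3812).
grad_x = 2*5*1.8635 + 10 = 28.635
grad_y = 2*2*3.3812 + 0 = 13.5248
Step 2: Gradient step.
x_raw = 1.8635 - 0.02*28.635 = 1.2908
y_raw = 3.3812 - 0.02*13.5248 = 3.1107
Step 3: Project onto [-3, 4].
x_proj = clip(1.2908) = 1.2908
y_proj = clip(3.1107) = 3.1107
Step 4: Evaluate f.
f(1.2908, 3.1107) = 40.5918


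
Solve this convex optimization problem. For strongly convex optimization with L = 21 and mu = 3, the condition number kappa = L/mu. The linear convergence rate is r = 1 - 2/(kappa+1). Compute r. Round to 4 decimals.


Step 1: Compute the condition number.
kappa = L/mu = 21/3 = 7.0
Step 2: Compute the convergence rate.
r = 1 - 2/(kappa + 1) = 1 - 2*mu/(L + mu) = (L - mu)/(L + mu) = 18/24 = 0.75


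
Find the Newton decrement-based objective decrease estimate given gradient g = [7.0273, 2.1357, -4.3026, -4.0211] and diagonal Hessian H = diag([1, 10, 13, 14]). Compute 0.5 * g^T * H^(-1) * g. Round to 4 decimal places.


Step 1: H is diagonal, so H^(-1) * g = [7.0273, 0.2136, -0.331, -0.2872].
Step 2: g^T H^(-1) g = sum_i g_i^2 / H_ii
  = (7.0273)^2/1 + (2.1357)^2/10 + (-4.3026)^2/13 + (-4.0211)^2/14
  = 49.3829 + 0.4561 + 1.424 + 1.1549 = 52.418
Step 3: Objective decrease = 0.5 * g^T H^(-1) g = 26.209


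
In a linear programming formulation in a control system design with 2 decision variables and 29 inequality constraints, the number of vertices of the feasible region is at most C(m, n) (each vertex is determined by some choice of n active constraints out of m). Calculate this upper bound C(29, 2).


Each vertex corresponds to some choice of n active constraints out of m, so the number of vertices is at most C(m, n) = m! / (n!(m-n)!).
m = 29, n = 2
Numerator: 29 * 28
Denominator: 2! = 2
C(29, 2) = 406


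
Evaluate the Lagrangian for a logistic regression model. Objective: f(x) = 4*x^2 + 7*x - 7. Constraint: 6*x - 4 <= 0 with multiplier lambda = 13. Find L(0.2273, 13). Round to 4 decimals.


Step 1: Evaluate f(x).
f(0.2273) = 4*0.2273^2 + 7*0.2273 - 7 = -5.2022
Step 2: Evaluate g(x).
g(0.2273) = 6*0.2273 - 4 = -2.6362
Step 3: Compute Lagrangian.
L = -5.2022 + 13*-2.6362 = -39.4728


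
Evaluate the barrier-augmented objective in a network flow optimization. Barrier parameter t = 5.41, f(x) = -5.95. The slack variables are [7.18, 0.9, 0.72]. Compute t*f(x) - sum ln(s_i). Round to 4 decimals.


Step 1: Compute log-barrier.
ln values: [1.9713, -0.1054, -0.3285]
phi = -(1.9713 - 0.1054 - 0.3285) = -1.5374
Step 2: Compute augmented objective.
t*f(x) = 5.41*-5.95 = -32.1895
Total = -32.1895 - 1.5374 = -33.7269


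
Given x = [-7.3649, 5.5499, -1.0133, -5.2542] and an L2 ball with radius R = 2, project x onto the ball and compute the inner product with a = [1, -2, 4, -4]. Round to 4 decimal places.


Step 1: Compute ||x|| (intermediates to 6 decimals).
||x|| = sqrt((-7.3649)^2 + 5.5499^2 + (-1.0133)^2 + (-5.2542)^2) = 10.66192
Step 2: Project.
Since ||x|| > R, scale = R/||x|| = 2/10.66192 = 0.187583, proj(x) = scale * x
proj(x) = [-1.38153, 1.041067, -0.190078, -0.985599]
Step 3: Dot product.
a^T * proj(x) = 1*(-1.38153) - 2*1.041067 + 4*(-0.190078) - 4*(-0.985599) = -0.2816


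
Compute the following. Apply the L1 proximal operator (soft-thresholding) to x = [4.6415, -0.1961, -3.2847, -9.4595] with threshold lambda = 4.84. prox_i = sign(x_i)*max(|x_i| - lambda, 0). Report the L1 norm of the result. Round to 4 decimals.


Soft-thresholding with lambda = 4.84:
prox(4.6415) = sign(4.6415)*max(|4.6415| - 4.84, 0) = 0.0
prox(-0.1961) = sign(-0.1961)*max(|-0.1961| - 4.84, 0) = 0.0
prox(-3.2847) = sign(-3.2847)*max(|-3.2847| - 4.84, 0) = 0.0
prox(-9.4595) = sign(-9.4595)*max(|-9.4595| - 4.84, 0) = -4.6195
prox(x) = [0.0, 0.0, 0.0, -4.6195]
||prox(x)||_1 = 0.0 + 0.0 + 0.0 + 4.6195 = 4.6195


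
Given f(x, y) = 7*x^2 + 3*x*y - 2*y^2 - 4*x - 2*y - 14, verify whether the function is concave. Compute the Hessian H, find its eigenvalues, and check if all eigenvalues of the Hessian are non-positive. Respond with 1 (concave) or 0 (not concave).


The Hessian of f(x,y) = 7*x^2 + 3*x*y - 2*y^2 - 4*x - 2*y - 14 is:
H = [[14, 3], [3, -4]]
Trace = 14 - 4 = 10
Determinant = 14*-4 - (3)^2 = -65
Discriminant = (10)^2 - 4*-65 = 360.0
Eigenvalues: lambda_1 = -4.4868, lambda_2 = 14.4868
The function is not concave.

0


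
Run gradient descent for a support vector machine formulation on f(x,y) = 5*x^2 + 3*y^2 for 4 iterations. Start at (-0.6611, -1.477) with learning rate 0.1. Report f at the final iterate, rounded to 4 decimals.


Gradient descent on f(x,y) = 5*x^2 + 3*y^2.
Starting point: (-0.6611, -1.477), alpha = 0.1
Step 1: grad_x = 2*5*-0.6611 = -6.611, grad_y = 2*3*-1.477 = -8.862
  x_1 = -0.6611 - 0.1*-6.611 = 0.0
  y_1 = -1.477 - 0.1*-8.862 = -0.5908
Step 2: grad_x = 2*5*0.0 = 0.0, grad_y = 2*3*-0.5908 = -3.5448
  x_2 = 0.0 - 0.1*0.0 = 0.0
  y_2 = -0.5908 - 0.1*-3.5448 = -0.2363
Step 3: grad_x = 2*5*0.0 = 0.0, grad_y = 2*3*-0.2363 = -1.4179
  x_3 = 0.0 - 0.1*0.0 = 0.0
  y_3 = -0.2363 - 0.1*-1.4179 = -0.0945
Step 4: grad_x = 2*5*0.0 = 0.0, grad_y = 2*3*-0.0945 = -0.5672
  x_4 = 0.0 - 0.1*0.0 = 0.0
  y_4 = -0.0945 - 0.1*-0.5672 = -0.0378
f(0.0, -0.0378) = 5*0.0^2 + 3*(-0.0378)^2 = 0.0043


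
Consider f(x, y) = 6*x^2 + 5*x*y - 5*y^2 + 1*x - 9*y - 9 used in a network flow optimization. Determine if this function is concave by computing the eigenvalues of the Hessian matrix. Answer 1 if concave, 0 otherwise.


The Hessian of f(x,y) = 6*x^2 + 5*x*y - 5*y^2 + 1*x - 9*y - 9 is:
H = [[12, 5], [5, -10]]
Trace = 12 - 10 = 2
Determinant = 12*-10 - (5)^2 = -145
Discriminant = (2)^2 - 4*-145 = 584.0
Eigenvalues: lambda_1 = -11.083, lambda_2 = 13.083
The function is not concave.

0


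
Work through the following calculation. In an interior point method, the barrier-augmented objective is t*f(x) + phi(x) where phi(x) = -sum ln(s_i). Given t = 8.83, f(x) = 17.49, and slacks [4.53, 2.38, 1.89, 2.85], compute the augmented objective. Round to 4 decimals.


Step 1: Compute log-barrier.
ln values: [1.5107, 0.8671, 0.6366, 1.0473]
phi = -(1.5107 + 0.8671 + 0.6366 + 1.0473) = -4.0617
Step 2: Compute augmented objective.
t*f(x) = 8.83*17.49 = 154.4367
Total = 154.4367 - 4.0617 = 150.375


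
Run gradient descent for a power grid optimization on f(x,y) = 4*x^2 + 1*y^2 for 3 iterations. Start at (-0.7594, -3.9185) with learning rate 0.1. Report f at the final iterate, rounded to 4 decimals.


Gradient descent on f(x,y) = 4*x^2 + 1*y^2.
Starting point: (-0.7594, -3.9185), alpha = 0.1
Step 1: grad_x = 2*4*-0.7594 = -6.0752, grad_y = 2*1*-3.9185 = -7.837
  x_1 = -0.7594 - 0.1*-6.0752 = -0.1519
  y_1 = -3.9185 - 0.1*-7.837 = -3.1348
Step 2: grad_x = 2*4*-0.1519 = -1.215, grad_y = 2*1*-3.1348 = -6.2696
  x_2 = -0.1519 - 0.1*-1.215 = -0.0304
  y_2 = -3.1348 - 0.1*-6.2696 = -2.5078
Step 3: grad_x = 2*4*-0.0304 = -0.243, grad_y = 2*1*-2.5078 = -5.0157
  x_3 = -0.0304 - 0.1*-0.243 = -0.0061
  y_3 = -2.5078 - 0.1*-5.0157 = -2.0063
f(-0.0061, -2.0063) = 4*(-0.0061)^2 + 1*(-2.0063)^2 = 4.0253


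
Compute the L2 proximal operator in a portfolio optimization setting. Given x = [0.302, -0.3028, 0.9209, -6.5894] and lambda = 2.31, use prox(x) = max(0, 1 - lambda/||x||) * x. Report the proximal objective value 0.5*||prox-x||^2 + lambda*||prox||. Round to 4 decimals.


Step 1: Compute ||x||.
||x|| = 6.6672
Step 2: Compute scaling factor.
scale = max(0, 1 - 2.31/6.6672) = 0.6535
Step 3: prox(x) = [0.1974, -0.1979, 0.6018, -4.3063]
||prox(x)|| = 4.3572
Step 4: Proximal objective.
0.5*||prox-x||^2 = 2.6681
lambda*||prox|| = 10.0651
Total = 12.7331


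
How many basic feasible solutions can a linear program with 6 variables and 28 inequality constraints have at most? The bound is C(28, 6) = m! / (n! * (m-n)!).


Each vertex corresponds to some choice of n active constraints out of m, so the number of vertices is at most C(m, n) = m! / (n!(m-n)!).
m = 28, n = 6
Numerator: 28 * 27 * 26 * 25 * 24 * 23
Denominator: 6! = 720
C(28, 6) = 376740


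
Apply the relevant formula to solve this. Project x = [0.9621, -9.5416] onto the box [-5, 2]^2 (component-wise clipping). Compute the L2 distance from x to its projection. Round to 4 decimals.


Project each component onto [-5, 2].
clip(0.9621) = 0.9621, clip(-9.5416) = -5.0
Projection = [0.9621, -5.0]
Squared diffs: [0.0, 20.6261]
Distance = sqrt(20.6261) = 4.5416


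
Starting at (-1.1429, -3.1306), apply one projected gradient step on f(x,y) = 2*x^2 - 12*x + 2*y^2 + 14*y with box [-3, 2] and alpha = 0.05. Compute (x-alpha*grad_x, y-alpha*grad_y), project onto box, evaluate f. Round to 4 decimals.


Step 1: Compute gradient at (-1.1429, -3.1306).
grad_x = 2*2*-1.1429 - 12 = -16.5716
grad_y = 2*2*-3.1306 + 14 = 1.4776
Step 2: Gradient step.
x_raw = -1.1429 - 0.05*-16.5716 = -0.3143
y_raw = -3.1306 - 0.05*1.4776 = -3.2045
Step 3: Project onto [-3, 2].
x_proj = clip(-0.3143) = -0.3143
y_proj = clip(-3.2045) = -3.0
Step 4: Evaluate f.
f(-0.3143, -3.0) = -20.0306


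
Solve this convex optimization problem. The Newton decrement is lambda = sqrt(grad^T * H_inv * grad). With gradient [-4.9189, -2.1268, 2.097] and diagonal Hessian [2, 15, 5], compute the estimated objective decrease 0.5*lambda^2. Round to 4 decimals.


Step 1: H is diagonal, so H^(-1) * g = [-2.4595, -0.1418, 0.4194].
Step 2: g^T H^(-1) g = sum_i g_i^2 / H_ii
  = (-4.9189)^2/2 + (-2.1268)^2/15 + (2.097)^2/5
  = 12.0978 + 0.3016 + 0.8795 = 13.2788
Step 3: Objective decrease = 0.5 * g^T H^(-1) g = 6.6394


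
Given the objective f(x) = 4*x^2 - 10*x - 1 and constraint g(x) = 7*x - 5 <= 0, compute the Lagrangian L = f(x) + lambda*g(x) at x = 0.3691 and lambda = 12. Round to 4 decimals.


Step 1: Evaluate f(x).
f(0.3691) = 4*0.3691^2 - 10*0.3691 - 1 = -4.1461
Step 2: Evaluate g(x).
g(0.3691) = 7*0.3691 - 5 = -2.4163
Step 3: Compute Lagrangian.
L = -4.1461 + 12*-2.4163 = -33.1417


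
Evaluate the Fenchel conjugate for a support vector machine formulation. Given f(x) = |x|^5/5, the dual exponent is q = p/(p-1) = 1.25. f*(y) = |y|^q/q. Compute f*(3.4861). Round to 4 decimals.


The conjugate exponent q satisfies 1/p + 1/q = 1.
p = 5, so q = 5/(5 - 1) = 1.25
|y|^q = 3.4861^1.25 = 4.7635
f*(3.4861) = 4.7635 / 1.25 = 3.8108


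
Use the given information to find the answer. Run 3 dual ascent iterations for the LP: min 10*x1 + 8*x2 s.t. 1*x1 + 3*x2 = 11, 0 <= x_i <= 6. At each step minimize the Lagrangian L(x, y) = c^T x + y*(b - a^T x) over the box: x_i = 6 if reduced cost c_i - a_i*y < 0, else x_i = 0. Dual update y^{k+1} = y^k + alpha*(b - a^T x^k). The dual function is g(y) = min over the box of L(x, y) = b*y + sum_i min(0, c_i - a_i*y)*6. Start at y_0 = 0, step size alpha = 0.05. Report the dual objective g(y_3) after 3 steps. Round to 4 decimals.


Dual ascent for LP: min 10*x1 + 8*x2, 1*x1 + 3*x2 = 11, 0 <= x_i <= 6
Step 1: y^k = 0.0, reduced costs: (10.0, 8.0)
  x^k = (0.0, 0.0), subgradient = b - a^T x = 11.0
  y^{k+1} = 0.0 + 0.05*11.0 = 0.55
Step 2: y^k = 0.55, reduced costs: (9.45, 6.35)
  x^k = (0.0, 0.0), subgradient = b - a^T x = 11.0
  y^{k+1} = 0.55 + 0.05*11.0 = 1.1
Step 3: y^k = 1.1, reduced costs: (8.9, 4.7)
  x^k = (0.0, 0.0), subgradient = b - a^T x = 11.0
  y^{k+1} = 1.1 + 0.05*11.0 = 1.65
Dual objective at y_3 = 1.65: reduced costs (8.35, 3.05), box minimizer x = (0.0, 0.0)
g(y_3) = b*y + (c1 - a1*y)*x1 + (c2 - a2*y)*x2 = 11*1.65 + 8.35*0.0 + 3.05*0.0 = 18.15 + 0.0 + 0.0 = 18.15


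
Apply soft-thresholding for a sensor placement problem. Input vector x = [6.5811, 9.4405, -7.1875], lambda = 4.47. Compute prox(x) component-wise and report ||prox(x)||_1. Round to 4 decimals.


Soft-thresholding with lambda = 4.47:
prox(6.5811) = sign(6.5811)*max(|6.5811| - 4.47, 0) = 2.1111
prox(9.4405) = sign(9.4405)*max(|9.4405| - 4.47, 0) = 4.9705
prox(-7.1875) = sign(-7.1875)*max(|-7.1875| - 4.47, 0) = -2.7175
prox(x) = [2.1111, 4.9705, -2.7175]
||prox(x)||_1 = 2.1111 + 4.9705 + 2.7175 = 9.7991


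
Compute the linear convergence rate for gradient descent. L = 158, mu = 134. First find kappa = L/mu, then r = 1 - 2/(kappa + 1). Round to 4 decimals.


Step 1: Compute the condition number.
kappa = L/mu = 158/134 = 1.1791
Step 2: Compute the convergence rate.
r = 1 - 2/(kappa + 1) = 1 - 2*mu/(L + mu) = (L - mu)/(L + mu) = 24/292 = 0.0822


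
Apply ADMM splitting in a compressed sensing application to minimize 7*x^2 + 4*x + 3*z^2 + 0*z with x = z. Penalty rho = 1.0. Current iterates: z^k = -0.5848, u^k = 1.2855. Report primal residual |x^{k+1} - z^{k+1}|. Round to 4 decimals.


ADMM iteration with rho = 1.0, z^k = -0.5848, u^k = 1.2855
Step 1: x-update.
Minimize 7*x^2 + 4*x + (1.0/2)*(x + 0.5848 + 1.2855)^2
FOC: (2*7 + 1.0)*x = -4 + 1.0*(-0.5848 - 1.2855)
x^{k+1} = -0.3914
Step 2: z-update.
Minimize 3*z^2 + 0*z + (1.0/2)*(-0.3914 - z + 1.2855)^2
FOC: (2*3 + 1.0)*z = 0 + 1.0*(-0.3914 + 1.2855)
z^{k+1} = 0.1277
Step 3: u-update.
u^{k+1} = 1.2855 - 0.3914 - 0.1277 = 0.7664
Step 4: Primal residual = |-0.3914 - 0.1277| = 0.5191


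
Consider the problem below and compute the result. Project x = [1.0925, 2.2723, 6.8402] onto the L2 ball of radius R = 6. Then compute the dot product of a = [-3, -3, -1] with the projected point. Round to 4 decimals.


Step 1: Compute ||x|| (intermediates to 6 decimals).
||x|| = sqrt(1.0925^2 + 2.2723^2 + 6.8402^2) = 7.290078
Step 2: Project.
Since ||x|| > R, scale = R/||x|| = 6/7.290078 = 0.823036, proj(x) = scale * x
proj(x) = [0.899167, 1.870185, 5.629731]
Step 3: Dot product.
a^T * proj(x) = -3*0.899167 - 3*1.870185 - 1*5.629731 = -13.9378


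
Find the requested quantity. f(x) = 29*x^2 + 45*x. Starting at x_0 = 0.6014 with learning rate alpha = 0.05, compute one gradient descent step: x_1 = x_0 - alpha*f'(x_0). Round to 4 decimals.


We compute the gradient at x_0 and apply the update.
f'(x) = 58*x + 45
f'(0.6014) = 58*0.6014 + 45 = 79.8812
x_1 = 0.6014 - 0.05*79.8812 = -3.3927


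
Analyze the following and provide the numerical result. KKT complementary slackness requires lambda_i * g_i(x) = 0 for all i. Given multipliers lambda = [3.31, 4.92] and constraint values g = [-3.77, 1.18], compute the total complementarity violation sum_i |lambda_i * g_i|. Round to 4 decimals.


KKT complementary slackness check:
lambda_1 * g_1 = 3.31 * -3.77 = -12.4787
lambda_2 * g_2 = 4.92 * 1.18 = 5.8056
Total violation = 12.4787 + 5.8056 = 18.2843


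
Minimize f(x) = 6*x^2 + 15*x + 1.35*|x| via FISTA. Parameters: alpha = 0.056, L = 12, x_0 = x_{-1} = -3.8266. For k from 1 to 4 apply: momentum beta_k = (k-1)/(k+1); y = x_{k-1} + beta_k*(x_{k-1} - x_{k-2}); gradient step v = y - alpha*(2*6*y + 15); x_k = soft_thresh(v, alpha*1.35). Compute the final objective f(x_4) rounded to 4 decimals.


FISTA on f(x) = 6*x^2 + 15*x + 1.35*|x|
L = 12, alpha = 0.056
Iteration 1: beta = 0.0, y = -3.8266 + 0.0*(-3.8266 + 3.8266) = -3.8266
  grad(y) = -30.9192, v = y - alpha*grad = -2.0951
  prox(v) = soft_thresh(-2.0951, 0.0756) = -2.0195
Iteration 2: beta = 0.3333, y = -2.0195 + 0.3333*(-2.0195 + 3.8266) = -1.4172
  grad(y) = -2.006, v = y - alpha*grad = -1.3048
  prox(v) = soft_thresh(-1.3048, 0.0756) = -1.2292
Iteration 3: beta = 0.5, y = -1.2292 + 0.5*(-1.2292 + 2.0195) = -0.8341
  grad(y) = 4.991, v = y - alpha*grad = -1.1136
  prox(v) = soft_thresh(-1.1136, 0.0756) = -1.038
Iteration 4: beta = 0.6, y = -1.038 + 0.6*(-1.038 + 1.2292) = -0.9232
  grad(y) = 3.9213, v = y - alpha*grad = -1.1428
  prox(v) = soft_thresh(-1.1428, 0.0756) = -1.0672
f(x_4) = 6*(-1.0672)^2 + 15*(-1.0672) + 1.35*|-1.0672| = -7.7338


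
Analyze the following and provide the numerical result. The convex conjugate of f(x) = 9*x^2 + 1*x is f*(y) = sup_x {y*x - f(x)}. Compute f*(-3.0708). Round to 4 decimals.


f*(y) = sup_x {y*x - a*x^2 - b*x} = sup_x {(y-b)*x - a*x^2}
FOC: (y - b) - 2a*x = 0 => x* = (y - b)/(2a)
x* = (-3.0708 - 1)/(2*9) = -0.2262
f*(-3.0708) = (y-b)^2/(4a) = (-3.0708 - 1)^2/(4*9)
= 16.5714/36 = 0.4603


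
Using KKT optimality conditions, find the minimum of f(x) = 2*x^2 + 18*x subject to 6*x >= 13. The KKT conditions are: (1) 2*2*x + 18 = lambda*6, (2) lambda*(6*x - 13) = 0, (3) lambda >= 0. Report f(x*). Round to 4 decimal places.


Step 1: Try lambda = 0 (constraint inactive).
x_unc = -18/(2*2) = -4.5
Check: 6*-4.5 = -27.0 < 13 -- violated!
Step 2: Constraint must be active: 6*x = 13
x* = 13/6 = 2.1667 (rounded; the exact value 13/6 is used below)
lambda = (2*2*(13/6) + 18)/6 = 4.4444
Step 3: Compute optimal value.
f(x*) = 2*(13/6)^2 + 18*(13/6) = 48.3889


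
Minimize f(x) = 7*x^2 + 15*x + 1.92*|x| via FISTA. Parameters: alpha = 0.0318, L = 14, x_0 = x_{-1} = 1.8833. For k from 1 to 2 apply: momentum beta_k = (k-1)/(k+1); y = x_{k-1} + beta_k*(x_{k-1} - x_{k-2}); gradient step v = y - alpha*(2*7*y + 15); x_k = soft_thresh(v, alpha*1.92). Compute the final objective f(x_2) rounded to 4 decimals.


FISTA on f(x) = 7*x^2 + 15*x + 1.92*|x|
L = 14, alpha = 0.0318
Iteration 1: beta = 0.0, y = 1.8833 + 0.0*(1.8833 - 1.8833) = 1.8833
  grad(y) = 41.3662, v = y - alpha*grad = 0.5679
  prox(v) = soft_thresh(0.5679, 0.0611) = 0.5068
Iteration 2: beta = 0.3333, y = 0.5068 + 0.3333*(0.5068 - 1.8833) = 0.048
  grad(y) = 15.6715, v = y - alpha*grad = -0.4504
  prox(v) = soft_thresh(-0.4504, 0.0611) = -0.3893
f(x_2) = 7*(-0.3893)^2 + 15*(-0.3893) + 1.92*|-0.3893| = -4.0314


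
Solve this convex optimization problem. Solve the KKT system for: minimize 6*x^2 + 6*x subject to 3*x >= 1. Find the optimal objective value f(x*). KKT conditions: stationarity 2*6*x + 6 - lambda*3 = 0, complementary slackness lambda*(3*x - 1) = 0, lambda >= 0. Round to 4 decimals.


Step 1: Try lambda = 0 (constraint inactive).
x_unc = -6/(2*6) = -0.5
Check: 3*-0.5 = -1.5 < 1 -- violated!
Step 2: Constraint must be active: 3*x = 1
x* = 1/3 = 0.3333 (rounded; the exact value 1/3 is used below)
lambda = (2*6*(1/3) + 6)/3 = 3.3333
Step 3: Compute optimal value.
f(x*) = 6*(1/3)^2 + 6*(1/3) = 2.6667


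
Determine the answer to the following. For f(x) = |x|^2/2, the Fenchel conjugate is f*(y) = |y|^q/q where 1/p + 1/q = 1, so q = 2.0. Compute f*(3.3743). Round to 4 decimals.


The conjugate exponent q satisfies 1/p + 1/q = 1.
p = 2, so q = 2/(2 - 1) = 2.0
|y|^q = 3.3743^2.0 = 11.3859
f*(3.3743) = 11.3859 / 2.0 = 5.693


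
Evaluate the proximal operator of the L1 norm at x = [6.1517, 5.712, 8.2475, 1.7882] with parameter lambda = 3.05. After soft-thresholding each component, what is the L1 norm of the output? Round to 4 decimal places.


Soft-thresholding with lambda = 3.05:
prox(6.1517) = sign(6.1517)*max(|6.1517| - 3.05, 0) = 3.1017
prox(5.712) = sign(5.712)*max(|5.712| - 3.05, 0) = 2.662
prox(8.2475) = sign(8.2475)*max(|8.2475| - 3.05, 0) = 5.1975
prox(1.7882) = sign(1.7882)*max(|1.7882| - 3.05, 0) = 0.0
prox(x) = [3.1017, 2.662, 5.1975, 0.0]
||prox(x)||_1 = 3.1017 + 2.662 + 5.1975 + 0.0 = 10.9612


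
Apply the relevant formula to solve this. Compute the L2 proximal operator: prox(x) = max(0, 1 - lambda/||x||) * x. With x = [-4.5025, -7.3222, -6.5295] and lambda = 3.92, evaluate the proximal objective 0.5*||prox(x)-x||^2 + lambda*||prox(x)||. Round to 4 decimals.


Step 1: Compute ||x||.
||x|| = 10.7945
Step 2: Compute scaling factor.
scale = max(0, 1 - 3.92/10.7945) = 0.6369
Step 3: prox(x) = [-2.8674, -4.6632, -4.1583]
||prox(x)|| = 6.8745
Step 4: Proximal objective.
0.5*||prox-x||^2 = 7.6832
lambda*||prox|| = 26.948
Total = 34.6313


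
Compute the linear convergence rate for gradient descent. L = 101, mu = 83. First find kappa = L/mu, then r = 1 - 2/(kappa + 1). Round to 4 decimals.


Step 1: Compute the condition number.
kappa = L/mu = 101/83 = 1.2169
Step 2: Compute the convergence rate.
r = 1 - 2/(kappa + 1) = 1 - 2*mu/(L + mu) = (L - mu)/(L + mu) = 18/184 = 0.0978


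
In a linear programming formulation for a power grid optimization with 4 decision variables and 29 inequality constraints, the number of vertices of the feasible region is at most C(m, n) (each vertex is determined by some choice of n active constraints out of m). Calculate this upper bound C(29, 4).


Each vertex corresponds to some choice of n active constraints out of m, so the number of vertices is at most C(m, n) = m! / (n!(m-n)!).
m = 29, n = 4
Numerator: 29 * 28 * 27 * 26
Denominator: 4! = 24
C(29, 4) = 23751


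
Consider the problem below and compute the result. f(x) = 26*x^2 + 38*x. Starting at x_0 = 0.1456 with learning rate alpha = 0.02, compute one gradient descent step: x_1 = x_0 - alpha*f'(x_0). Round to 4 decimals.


We compute the gradient at x_0 and apply the update.
f'(x) = 52*x + 38
f'(0.1456) = 52*0.1456 + 38 = 45.5712
x_1 = 0.1456 - 0.02*45.5712 = -0.7658


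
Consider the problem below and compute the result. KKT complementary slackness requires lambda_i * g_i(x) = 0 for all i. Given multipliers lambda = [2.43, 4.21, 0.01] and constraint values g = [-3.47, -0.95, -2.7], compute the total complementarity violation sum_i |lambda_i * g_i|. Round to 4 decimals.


KKT complementary slackness check:
lambda_1 * g_1 = 2.43 * -3.47 = -8.4321
lambda_2 * g_2 = 4.21 * -0.95 = -3.9995
lambda_3 * g_3 = 0.01 * -2.7 = -0.027
Total violation = 8.4321 + 3.9995 + 0.027 = 12.4586


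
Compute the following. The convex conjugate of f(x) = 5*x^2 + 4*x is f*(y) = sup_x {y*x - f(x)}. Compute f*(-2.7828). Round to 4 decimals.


f*(y) = sup_x {y*x - a*x^2 - b*x} = sup_x {(y-b)*x - a*x^2}
FOC: (y - b) - 2a*x = 0 => x* = (y - b)/(2a)
x* = (-2.7828 - 4)/(2*5) = -0.6783
f*(-2.7828) = (y-b)^2/(4a) = (-2.7828 - 4)^2/(4*5)
= 46.0064/20 = 2.3003


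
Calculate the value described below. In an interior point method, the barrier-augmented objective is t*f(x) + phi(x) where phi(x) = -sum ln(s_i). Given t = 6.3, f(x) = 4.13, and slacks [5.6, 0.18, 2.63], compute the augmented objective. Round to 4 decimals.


Step 1: Compute log-barrier.
ln values: [1.7228, -1.7148, 0.967]
phi = -(1.7228 - 1.7148 + 0.967) = -0.975
Step 2: Compute augmented objective.
t*f(x) = 6.3*4.13 = 26.019
Total = 26.019 - 0.975 = 25.044


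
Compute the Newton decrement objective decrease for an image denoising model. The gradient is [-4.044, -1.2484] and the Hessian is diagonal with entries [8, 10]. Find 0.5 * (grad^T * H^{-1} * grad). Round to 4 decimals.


Step 1: H is diagonal, so H^(-1) * g = [-0.5055, -0.1248].
Step 2: g^T H^(-1) g = sum_i g_i^2 / H_ii
  = (-4.044)^2/8 + (-1.2484)^2/10
  = 2.0442 + 0.1559 = 2.2001
Step 3: Objective decrease = 0.5 * g^T H^(-1) g = 1.1


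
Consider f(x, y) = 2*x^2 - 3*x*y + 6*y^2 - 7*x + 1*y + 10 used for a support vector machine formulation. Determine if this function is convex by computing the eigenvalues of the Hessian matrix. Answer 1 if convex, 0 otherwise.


The Hessian of f(x,y) = 2*x^2 - 3*x*y + 6*y^2 - 7*x + 1*y + 10 is:
H = [[4, -3], [-3, 12]]
Trace = 4 + 12 = 16
Determinant = 4*12 - (-3)^2 = 39
Discriminant = (16)^2 - 4*39 = 100.0
Eigenvalues: lambda_1 = 3.0, lambda_2 = 13.0
The function is convex.

1


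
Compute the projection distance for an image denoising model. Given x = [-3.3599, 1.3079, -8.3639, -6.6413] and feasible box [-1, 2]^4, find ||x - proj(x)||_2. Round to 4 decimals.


Project each component onto [-1, 2].
clip(-3.3599) = -1.0, clip(1.3079) = 1.3079, clip(-8.3639) = -1.0, clip(-6.6413) = -1.0
Projection = [-1.0, 1.3079, -1.0, -1.0]
Squared diffs: [5.5691, 0.0, 54.227, 31.8243]
Distance = sqrt(91.6204) = 9.5719


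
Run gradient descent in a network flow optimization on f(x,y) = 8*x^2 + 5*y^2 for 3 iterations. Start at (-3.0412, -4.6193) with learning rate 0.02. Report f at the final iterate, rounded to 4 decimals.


Gradient descent on f(x,y) = 8*x^2 + 5*y^2.
Starting point: (-3.0412, -4.6193), alpha = 0.02
Step 1: grad_x = 2*8*-3.0412 = -48.6592, grad_y = 2*5*-4.6193 = -46.193
  x_1 = -3.0412 - 0.02*-48.6592 = -2.068
  y_1 = -4.6193 - 0.02*-46.193 = -3.6954
Step 2: grad_x = 2*8*-2.068 = -33.0883, grad_y = 2*5*-3.6954 = -36.9544
  x_2 = -2.068 - 0.02*-33.0883 = -1.4063
  y_2 = -3.6954 - 0.02*-36.9544 = -2.9564
Step 3: grad_x = 2*8*-1.4063 = -22.5, grad_y = 2*5*-2.9564 = -29.5635
  x_3 = -1.4063 - 0.02*-22.5 = -0.9563
  y_3 = -2.9564 - 0.02*-29.5635 = -2.3651
f(-0.9563, -2.3651) = 8*(-0.9563)^2 + 5*(-2.3651)^2 = 35.2834


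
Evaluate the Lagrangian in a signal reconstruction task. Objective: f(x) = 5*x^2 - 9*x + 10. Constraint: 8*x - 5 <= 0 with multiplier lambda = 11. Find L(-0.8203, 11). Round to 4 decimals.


Step 1: Evaluate f(x).
f(-0.8203) = 5*(-0.8203)^2 - 9*(-0.8203) + 10 = 20.7472
Step 2: Evaluate g(x).
g(-0.8203) = 8*-0.8203 - 5 = -11.5624
Step 3: Compute Lagrangian.
L = 20.7472 + 11*-11.5624 = -106.4392


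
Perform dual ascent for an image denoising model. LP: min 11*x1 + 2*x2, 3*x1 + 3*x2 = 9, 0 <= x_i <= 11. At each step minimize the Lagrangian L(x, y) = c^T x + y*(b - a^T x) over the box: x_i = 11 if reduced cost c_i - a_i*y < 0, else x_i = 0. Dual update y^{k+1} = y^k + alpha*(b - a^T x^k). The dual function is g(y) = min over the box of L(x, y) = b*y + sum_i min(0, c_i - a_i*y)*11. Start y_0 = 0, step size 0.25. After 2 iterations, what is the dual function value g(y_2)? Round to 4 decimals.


Dual ascent for LP: min 11*x1 + 2*x2, 3*x1 + 3*x2 = 9, 0 <= x_i <= 11
Step 1: y^k = 0.0, reduced costs: (11.0, 2.0)
  x^k = (0.0, 0.0), subgradient = b - a^T x = 9.0
  y^{k+1} = 0.0 + 0.25*9.0 = 2.25
Step 2: y^k = 2.25, reduced costs: (4.25, -4.75)
  x^k = (0.0, 11.0), subgradient = b - a^T x = -24.0
  y^{k+1} = 2.25 + 0.25*-24.0 = -3.75
Dual objective at y_2 = -3.75: reduced costs (22.25, 13.25), box minimizer x = (0.0, 0.0)
g(y_2) = b*y + (c1 - a1*y)*x1 + (c2 - a2*y)*x2 = 9*(-3.75) + 22.25*0.0 + 13.25*0.0 = -33.75 + 0.0 + 0.0 = -33.75


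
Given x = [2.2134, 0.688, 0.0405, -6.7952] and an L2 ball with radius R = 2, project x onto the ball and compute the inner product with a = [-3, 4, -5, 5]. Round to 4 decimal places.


Step 1: Compute ||x|| (intermediates to 6 decimals).
||x|| = sqrt(2.2134^2 + 0.688^2 + 0.0405^2 + (-6.7952)^2) = 7.179754
Step 2: Project.
Since ||x|| > R, scale = R/||x|| = 2/7.179754 = 0.278561, proj(x) = scale * x
proj(x) = [0.616567, 0.19165, 0.011282, -1.892878]
Step 3: Dot product.
a^T * proj(x) = -3*0.616567 + 4*0.19165 - 5*0.011282 + 5*(-1.892878) = -10.6039


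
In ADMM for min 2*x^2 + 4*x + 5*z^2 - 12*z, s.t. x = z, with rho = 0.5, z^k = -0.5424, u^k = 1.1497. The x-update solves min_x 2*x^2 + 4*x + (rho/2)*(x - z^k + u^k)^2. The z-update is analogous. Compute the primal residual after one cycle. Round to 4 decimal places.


ADMM iteration with rho = 0.5, z^k = -0.5424, u^k = 1.1497
Step 1: x-update.
Minimize 2*x^2 + 4*x + (0.5/2)*(x + 0.5424 + 1.1497)^2
FOC: (2*2 + 0.5)*x = -4 + 0.5*(-0.5424 - 1.1497)
x^{k+1} = -1.0769
Step 2: z-update.
Minimize 5*z^2 - 12*z + (0.5/2)*(-1.0769 - z + 1.1497)^2
FOC: (2*5 + 0.5)*z = 12 + 0.5*(-1.0769 + 1.1497)
z^{k+1} = 1.1463
Step 3: u-update.
u^{k+1} = 1.1497 - 1.0769 - 1.1463 = -1.0735
Step 4: Primal residual = |-1.0769 - 1.1463| = 2.2232


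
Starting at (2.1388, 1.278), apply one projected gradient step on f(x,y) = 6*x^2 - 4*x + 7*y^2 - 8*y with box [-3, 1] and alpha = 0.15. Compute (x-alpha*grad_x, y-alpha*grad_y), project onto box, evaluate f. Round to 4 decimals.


Step 1: Compute gradient at (2.1388, 1.278).
grad_x = 2*6*2.1388 - 4 = 21.6656
grad_y = 2*7*1.278 - 8 = 9.892
Step 2: Gradient step.
x_raw = 2.1388 - 0.15*21.6656 = -1.111
y_raw = 1.278 - 0.15*9.892 = -0.2058
Step 3: Project onto [-3, 1].
x_proj = clip(-1.111) = -1.111
y_proj = clip(-0.2058) = -0.2058
Step 4: Evaluate f.
f(-1.111, -0.2058) = 13.7935


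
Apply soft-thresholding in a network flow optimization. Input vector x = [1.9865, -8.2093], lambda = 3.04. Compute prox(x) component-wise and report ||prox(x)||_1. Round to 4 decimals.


Soft-thresholding with lambda = 3.04:
prox(1.9865) = sign(1.9865)*max(|1.9865| - 3.04, 0) = 0.0
prox(-8.2093) = sign(-8.2093)*max(|-8.2093| - 3.04, 0) = -5.1693
prox(x) = [0.0, -5.1693]
||prox(x)||_1 = 0.0 + 5.1693 = 5.1693


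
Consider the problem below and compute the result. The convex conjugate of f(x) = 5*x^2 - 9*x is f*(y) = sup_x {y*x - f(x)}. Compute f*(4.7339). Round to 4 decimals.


f*(y) = sup_x {y*x - a*x^2 - b*x} = sup_x {(y-b)*x - a*x^2}
FOC: (y - b) - 2a*x = 0 => x* = (y - b)/(2a)
x* = (4.7339 + 9)/(2*5) = 1.3734
f*(4.7339) = (y-b)^2/(4a) = (4.7339 + 9)^2/(4*5)
= 188.62/20 = 9.431


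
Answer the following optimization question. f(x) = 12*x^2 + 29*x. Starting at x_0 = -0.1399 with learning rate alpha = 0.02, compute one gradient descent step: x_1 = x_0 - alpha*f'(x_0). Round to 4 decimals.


We compute the gradient at x_0 and apply the update.
f'(x) = 24*x + 29
f'(-0.1399) = 24*-0.1399 + 29 = 25.6424
x_1 = -0.1399 - 0.02*25.6424 = -0.6527


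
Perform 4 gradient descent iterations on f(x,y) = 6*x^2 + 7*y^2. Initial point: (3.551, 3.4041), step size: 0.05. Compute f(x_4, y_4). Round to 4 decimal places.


Gradient descent on f(x,y) = 6*x^2 + 7*y^2.
Starting point: (3.551, 3.4041), alpha = 0.05
Step 1: grad_x = 2*6*3.551 = 42.612, grad_y = 2*7*3.4041 = 47.6574
  x_1 = 3.551 - 0.05*42.612 = 1.4204
  y_1 = 3.4041 - 0.05*47.6574 = 1.0212
Step 2: grad_x = 2*6*1.4204 = 17.0448, grad_y = 2*7*1.0212 = 14.2972
  x_2 = 1.4204 - 0.05*17.0448 = 0.5682
  y_2 = 1.0212 - 0.05*14.2972 = 0.3064
Step 3: grad_x = 2*6*0.5682 = 6.8179, grad_y = 2*7*0.3064 = 4.2892
  x_3 = 0.5682 - 0.05*6.8179 = 0.2273
  y_3 = 0.3064 - 0.05*4.2892 = 0.0919
Step 4: grad_x = 2*6*0.2273 = 2.7272, grad_y = 2*7*0.0919 = 1.2867
  x_4 = 0.2273 - 0.05*2.7272 = 0.0909
  y_4 = 0.0919 - 0.05*1.2867 = 0.0276
f(0.0909, 0.0276) = 6*0.0909^2 + 7*0.0276^2 = 0.0549


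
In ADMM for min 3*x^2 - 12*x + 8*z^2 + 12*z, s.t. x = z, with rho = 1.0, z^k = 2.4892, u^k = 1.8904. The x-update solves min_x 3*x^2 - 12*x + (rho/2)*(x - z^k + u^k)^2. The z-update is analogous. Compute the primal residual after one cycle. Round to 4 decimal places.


ADMM iteration with rho = 1.0, z^k = 2.4892, u^k = 1.8904
Step 1: x-update.
Minimize 3*x^2 - 12*x + (1.0/2)*(x - 2.4892 + 1.8904)^2
FOC: (2*3 + 1.0)*x = 12 + 1.0*(2.4892 - 1.8904)
x^{k+1} = 1.7998
Step 2: z-update.
Minimize 8*z^2 + 12*z + (1.0/2)*(1.7998 - z + 1.8904)^2
FOC: (2*8 + 1.0)*z = -12 + 1.0*(1.7998 + 1.8904)
z^{k+1} = -0.4888
Step 3: u-update.
u^{k+1} = 1.8904 + 1.7998 + 0.4888 = 4.179
Step 4: Primal residual = |1.7998 + 0.4888| = 2.2886


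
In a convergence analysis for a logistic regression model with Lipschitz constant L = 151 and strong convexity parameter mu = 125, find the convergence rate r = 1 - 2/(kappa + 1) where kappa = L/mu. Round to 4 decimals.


Step 1: Compute the condition number.
kappa = L/mu = 151/125 = 1.208
Step 2: Compute the convergence rate.
r = 1 - 2/(kappa + 1) = 1 - 2*mu/(L + mu) = (L - mu)/(L + mu) = 26/276 = 0.0942


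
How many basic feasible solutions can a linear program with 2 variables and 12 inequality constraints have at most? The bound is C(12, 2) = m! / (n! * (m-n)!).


Each vertex corresponds to some choice of n active constraints out of m, so the number of vertices is at most C(m, n) = m! / (n!(m-n)!).
m = 12, n = 2
Numerator: 12 * 11
Denominator: 2! = 2
C(12, 2) = 66
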